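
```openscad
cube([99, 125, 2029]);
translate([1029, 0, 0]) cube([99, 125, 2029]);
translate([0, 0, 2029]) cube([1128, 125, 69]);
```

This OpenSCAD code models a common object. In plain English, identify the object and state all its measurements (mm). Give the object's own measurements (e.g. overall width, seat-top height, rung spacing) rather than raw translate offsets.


A door frame. The clear opening is 930 mm wide and 2029 mm high. Two 99 mm wide jambs, 125 mm deep, stand either side of the opening from the floor to the top of the opening. A 69 mm thick head sits across the top of both jambs, spanning the full outside width of the frame.


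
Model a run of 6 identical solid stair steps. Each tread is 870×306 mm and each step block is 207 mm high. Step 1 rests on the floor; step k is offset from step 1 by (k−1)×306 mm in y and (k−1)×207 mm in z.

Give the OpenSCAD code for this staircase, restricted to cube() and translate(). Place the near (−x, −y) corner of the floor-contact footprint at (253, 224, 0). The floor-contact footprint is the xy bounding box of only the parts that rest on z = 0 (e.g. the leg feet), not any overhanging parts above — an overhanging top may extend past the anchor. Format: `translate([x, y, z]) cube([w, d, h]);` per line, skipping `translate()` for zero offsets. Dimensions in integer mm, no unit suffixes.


translate([253, 224, 0]) cube([870, 306, 207]);
translate([253, 530, 207]) cube([870, 306, 207]);
translate([253, 836, 414]) cube([870, 306, 207]);
translate([253, 1142, 621]) cube([870, 306, 207]);
translate([253, 1448, 828]) cube([870, 306, 207]);
translate([253, 1754, 1035]) cube([870, 306, 207]);


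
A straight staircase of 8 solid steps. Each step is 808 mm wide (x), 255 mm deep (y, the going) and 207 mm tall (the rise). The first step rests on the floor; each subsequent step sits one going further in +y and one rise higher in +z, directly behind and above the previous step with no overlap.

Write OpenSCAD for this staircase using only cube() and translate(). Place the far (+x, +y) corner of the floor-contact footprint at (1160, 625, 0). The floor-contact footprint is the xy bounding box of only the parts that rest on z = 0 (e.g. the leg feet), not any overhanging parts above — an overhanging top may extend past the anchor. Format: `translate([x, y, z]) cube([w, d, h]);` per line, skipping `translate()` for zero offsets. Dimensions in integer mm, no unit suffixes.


translate([352, 370, 0]) cube([808, 255, 207]);
translate([352, 625, 207]) cube([808, 255, 207]);
translate([352, 880, 414]) cube([808, 255, 207]);
translate([352, 1135, 621]) cube([808, 255, 207]);
translate([352, 1390, 828]) cube([808, 255, 207]);
translate([352, 1645, 1035]) cube([808, 255, 207]);
translate([352, 1900, 1242]) cube([808, 255, 207]);
translate([352, 2155, 1449]) cube([808, 255, 207]);


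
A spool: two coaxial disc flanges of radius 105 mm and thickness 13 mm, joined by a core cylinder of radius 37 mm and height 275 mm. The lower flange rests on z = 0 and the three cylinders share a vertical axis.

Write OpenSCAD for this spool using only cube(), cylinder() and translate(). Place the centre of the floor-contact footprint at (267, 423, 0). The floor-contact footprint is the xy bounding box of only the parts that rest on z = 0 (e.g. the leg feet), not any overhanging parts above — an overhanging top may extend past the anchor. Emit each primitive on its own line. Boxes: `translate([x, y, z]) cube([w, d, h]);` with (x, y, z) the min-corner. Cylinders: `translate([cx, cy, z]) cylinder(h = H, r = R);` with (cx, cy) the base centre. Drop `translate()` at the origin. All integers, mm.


translate([267, 423, 0]) cylinder(h = 13, r = 105);
translate([267, 423, 13]) cylinder(h = 275, r = 37);
translate([267, 423, 288]) cylinder(h = 13, r = 105);


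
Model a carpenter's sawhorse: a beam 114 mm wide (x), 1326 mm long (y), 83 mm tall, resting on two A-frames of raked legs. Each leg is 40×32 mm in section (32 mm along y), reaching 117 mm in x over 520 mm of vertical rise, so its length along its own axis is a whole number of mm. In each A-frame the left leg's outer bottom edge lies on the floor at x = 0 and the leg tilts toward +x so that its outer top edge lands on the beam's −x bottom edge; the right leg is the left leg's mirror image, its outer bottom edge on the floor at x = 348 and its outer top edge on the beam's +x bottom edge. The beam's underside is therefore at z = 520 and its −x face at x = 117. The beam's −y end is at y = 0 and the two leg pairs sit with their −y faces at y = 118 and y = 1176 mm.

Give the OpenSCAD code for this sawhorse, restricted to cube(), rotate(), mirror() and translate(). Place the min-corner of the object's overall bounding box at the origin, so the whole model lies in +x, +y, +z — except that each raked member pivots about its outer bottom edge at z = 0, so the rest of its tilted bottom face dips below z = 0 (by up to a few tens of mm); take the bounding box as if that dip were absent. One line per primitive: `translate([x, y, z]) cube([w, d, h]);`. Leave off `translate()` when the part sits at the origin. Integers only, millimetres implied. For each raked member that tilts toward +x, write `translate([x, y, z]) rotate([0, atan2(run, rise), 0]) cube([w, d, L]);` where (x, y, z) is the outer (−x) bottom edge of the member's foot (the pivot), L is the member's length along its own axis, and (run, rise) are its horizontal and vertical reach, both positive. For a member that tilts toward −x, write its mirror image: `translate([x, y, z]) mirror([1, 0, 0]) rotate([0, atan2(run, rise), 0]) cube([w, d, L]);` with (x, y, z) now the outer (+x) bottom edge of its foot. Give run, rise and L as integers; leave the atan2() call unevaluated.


translate([117, 0, 520]) cube([114, 1326, 83]);
translate([0, 118, 0]) rotate([0, atan2(117, 520), 0]) cube([40, 32, 533]);
translate([348, 118, 0]) mirror([1, 0, 0]) rotate([0, atan2(117, 520), 0]) cube([40, 32, 533]);
translate([0, 1176, 0]) rotate([0, atan2(117, 520), 0]) cube([40, 32, 533]);
translate([348, 1176, 0]) mirror([1, 0, 0]) rotate([0, atan2(117, 520), 0]) cube([40, 32, 533]);


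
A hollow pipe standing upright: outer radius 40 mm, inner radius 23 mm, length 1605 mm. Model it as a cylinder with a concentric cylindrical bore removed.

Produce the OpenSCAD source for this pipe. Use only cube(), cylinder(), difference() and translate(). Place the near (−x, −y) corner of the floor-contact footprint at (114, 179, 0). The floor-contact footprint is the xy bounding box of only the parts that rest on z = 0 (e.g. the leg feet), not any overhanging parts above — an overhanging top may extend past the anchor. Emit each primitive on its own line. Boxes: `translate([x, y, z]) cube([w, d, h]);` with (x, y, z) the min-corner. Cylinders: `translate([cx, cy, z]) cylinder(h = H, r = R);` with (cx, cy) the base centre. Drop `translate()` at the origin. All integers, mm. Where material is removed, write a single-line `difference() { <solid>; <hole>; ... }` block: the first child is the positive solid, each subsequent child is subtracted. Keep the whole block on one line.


difference() { translate([154, 219, 0]) cylinder(h = 1605, r = 40); translate([154, 219, 0]) cylinder(h = 1605, r = 23); }


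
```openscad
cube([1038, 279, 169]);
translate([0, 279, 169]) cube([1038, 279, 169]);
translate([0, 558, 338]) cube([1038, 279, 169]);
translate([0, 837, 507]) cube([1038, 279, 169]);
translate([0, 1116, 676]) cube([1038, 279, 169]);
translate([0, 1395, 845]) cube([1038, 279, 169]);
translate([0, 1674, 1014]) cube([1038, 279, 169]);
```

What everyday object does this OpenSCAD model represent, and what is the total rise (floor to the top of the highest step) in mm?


A staircase. The total rise is 1183 mm.

7 identical blocks, each offset up and back from the previous — a staircase. Each step is 169 mm tall and there are 7 of them, so the total rise is 7 × 169 = 1183 mm.


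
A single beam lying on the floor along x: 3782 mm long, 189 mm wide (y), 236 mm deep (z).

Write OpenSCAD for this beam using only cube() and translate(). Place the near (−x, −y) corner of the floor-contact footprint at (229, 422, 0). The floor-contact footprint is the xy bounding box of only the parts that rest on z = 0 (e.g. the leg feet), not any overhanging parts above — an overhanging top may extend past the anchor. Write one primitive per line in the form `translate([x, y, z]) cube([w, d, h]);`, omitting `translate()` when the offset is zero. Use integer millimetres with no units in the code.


translate([229, 422, 0]) cube([3782, 189, 236]);


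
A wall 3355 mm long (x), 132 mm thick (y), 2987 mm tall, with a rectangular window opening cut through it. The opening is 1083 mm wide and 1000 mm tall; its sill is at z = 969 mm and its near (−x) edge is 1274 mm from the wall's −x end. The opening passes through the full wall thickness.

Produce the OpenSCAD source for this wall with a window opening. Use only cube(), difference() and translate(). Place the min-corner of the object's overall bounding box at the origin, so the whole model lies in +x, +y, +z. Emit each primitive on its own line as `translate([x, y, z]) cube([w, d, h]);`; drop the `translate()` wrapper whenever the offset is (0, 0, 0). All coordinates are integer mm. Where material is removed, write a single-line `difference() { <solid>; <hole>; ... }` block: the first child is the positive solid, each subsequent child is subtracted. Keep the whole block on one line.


difference() { cube([3355, 132, 2987]); translate([1274, 0, 969]) cube([1083, 132, 1000]); }


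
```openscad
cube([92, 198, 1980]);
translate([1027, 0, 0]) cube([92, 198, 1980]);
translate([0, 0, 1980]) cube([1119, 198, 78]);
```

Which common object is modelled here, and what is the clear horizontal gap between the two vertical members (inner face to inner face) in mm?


A door frame. The clear opening width is 935 mm.

Two 1980 mm tall posts with a header on top — a door frame. The left jamb is 92 mm wide at x = 0; the right jamb starts at x = 1027. The clear opening is 1027 − 92 = 935 mm.


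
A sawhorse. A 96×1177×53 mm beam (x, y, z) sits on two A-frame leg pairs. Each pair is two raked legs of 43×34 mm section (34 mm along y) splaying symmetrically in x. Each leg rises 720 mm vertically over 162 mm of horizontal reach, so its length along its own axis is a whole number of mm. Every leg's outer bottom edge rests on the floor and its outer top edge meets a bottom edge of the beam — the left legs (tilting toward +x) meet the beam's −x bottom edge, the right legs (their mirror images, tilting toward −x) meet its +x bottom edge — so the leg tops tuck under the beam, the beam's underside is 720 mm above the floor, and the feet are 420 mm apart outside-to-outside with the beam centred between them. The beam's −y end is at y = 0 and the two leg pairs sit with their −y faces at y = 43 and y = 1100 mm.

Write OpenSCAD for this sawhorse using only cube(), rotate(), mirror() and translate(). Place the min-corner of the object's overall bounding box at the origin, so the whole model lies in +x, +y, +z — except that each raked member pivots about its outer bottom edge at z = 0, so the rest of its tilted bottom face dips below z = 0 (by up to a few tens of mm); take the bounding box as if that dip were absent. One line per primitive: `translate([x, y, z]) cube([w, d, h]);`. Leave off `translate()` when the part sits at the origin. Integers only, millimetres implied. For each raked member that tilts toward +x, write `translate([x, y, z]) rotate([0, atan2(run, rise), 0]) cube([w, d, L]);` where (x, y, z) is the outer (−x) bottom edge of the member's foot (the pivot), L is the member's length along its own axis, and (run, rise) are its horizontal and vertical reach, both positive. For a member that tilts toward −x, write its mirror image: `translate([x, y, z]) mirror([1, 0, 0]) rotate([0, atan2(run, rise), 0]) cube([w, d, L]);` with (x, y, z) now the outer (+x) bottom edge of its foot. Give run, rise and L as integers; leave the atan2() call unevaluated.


translate([162, 0, 720]) cube([96, 1177, 53]);
translate([0, 43, 0]) rotate([0, atan2(162, 720), 0]) cube([43, 34, 738]);
translate([420, 43, 0]) mirror([1, 0, 0]) rotate([0, atan2(162, 720), 0]) cube([43, 34, 738]);
translate([0, 1100, 0]) rotate([0, atan2(162, 720), 0]) cube([43, 34, 738]);
translate([420, 1100, 0]) mirror([1, 0, 0]) rotate([0, atan2(162, 720), 0]) cube([43, 34, 738]);


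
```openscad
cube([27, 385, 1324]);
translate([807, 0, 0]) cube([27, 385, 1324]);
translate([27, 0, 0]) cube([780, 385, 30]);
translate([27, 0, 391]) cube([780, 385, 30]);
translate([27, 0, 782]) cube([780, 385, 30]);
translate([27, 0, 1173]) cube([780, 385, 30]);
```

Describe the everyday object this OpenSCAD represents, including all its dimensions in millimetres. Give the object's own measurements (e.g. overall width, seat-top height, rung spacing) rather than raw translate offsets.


An open bookshelf. Two side panels, each 27 mm thick, 385 mm deep and 1324 mm tall, stand 834 mm apart (outside-to-outside). Between them sit 4 shelves, each 30 mm thick and 385 mm deep, spanning the full gap between the sides. The bottom shelf rests on the floor (its underside at z = 0) and the clear gap between one shelf's top and the next shelf's underside is 361 mm.


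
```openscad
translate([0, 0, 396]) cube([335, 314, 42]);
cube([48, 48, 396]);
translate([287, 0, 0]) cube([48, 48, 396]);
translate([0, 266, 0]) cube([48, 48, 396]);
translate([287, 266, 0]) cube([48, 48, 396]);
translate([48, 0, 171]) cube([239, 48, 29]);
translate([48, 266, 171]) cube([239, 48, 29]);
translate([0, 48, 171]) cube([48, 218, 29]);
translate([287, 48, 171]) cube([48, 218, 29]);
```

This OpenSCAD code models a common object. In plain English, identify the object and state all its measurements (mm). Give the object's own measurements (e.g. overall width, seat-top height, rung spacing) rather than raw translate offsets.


A simple wooden stool: a rectangular seat 335 mm (x) by 314 mm (y), 42 mm thick, top face at z = 438 mm, on four square legs, each 48×48 mm in cross-section. The legs rest on z = 0, each flush with a corner of the seat. Four stretchers, 48 mm wide and 29 mm tall, connect adjacent legs with their undersides at z = 171 mm, each running between the inner faces of the legs it joins and aligned with the legs' outer faces on the other axis.


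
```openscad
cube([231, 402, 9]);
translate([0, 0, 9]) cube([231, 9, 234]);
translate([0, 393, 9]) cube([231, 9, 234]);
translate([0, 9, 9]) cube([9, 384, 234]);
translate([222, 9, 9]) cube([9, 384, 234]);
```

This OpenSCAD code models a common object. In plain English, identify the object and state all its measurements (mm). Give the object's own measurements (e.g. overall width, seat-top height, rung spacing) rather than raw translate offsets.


An open-topped rectangular box: outside dimensions 231×402×243 mm, with a uniform wall and base thickness of 9 mm. The base is a full 231×402 slab on the floor; four walls sit on top of the base. The front and back walls (the −y and +y sides) span the full width; the two side walls fit between them.


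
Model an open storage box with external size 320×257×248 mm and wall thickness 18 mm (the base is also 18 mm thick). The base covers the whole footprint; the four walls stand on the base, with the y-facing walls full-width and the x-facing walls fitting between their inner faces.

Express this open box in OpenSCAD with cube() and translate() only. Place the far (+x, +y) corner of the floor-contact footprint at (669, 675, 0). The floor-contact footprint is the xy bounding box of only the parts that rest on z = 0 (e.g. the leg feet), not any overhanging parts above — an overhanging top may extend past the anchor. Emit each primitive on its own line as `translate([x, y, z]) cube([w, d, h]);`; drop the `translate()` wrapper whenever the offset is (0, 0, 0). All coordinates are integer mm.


translate([349, 418, 0]) cube([320, 257, 18]);
translate([349, 418, 18]) cube([320, 18, 230]);
translate([349, 657, 18]) cube([320, 18, 230]);
translate([349, 436, 18]) cube([18, 221, 230]);
translate([651, 436, 18]) cube([18, 221, 230]);


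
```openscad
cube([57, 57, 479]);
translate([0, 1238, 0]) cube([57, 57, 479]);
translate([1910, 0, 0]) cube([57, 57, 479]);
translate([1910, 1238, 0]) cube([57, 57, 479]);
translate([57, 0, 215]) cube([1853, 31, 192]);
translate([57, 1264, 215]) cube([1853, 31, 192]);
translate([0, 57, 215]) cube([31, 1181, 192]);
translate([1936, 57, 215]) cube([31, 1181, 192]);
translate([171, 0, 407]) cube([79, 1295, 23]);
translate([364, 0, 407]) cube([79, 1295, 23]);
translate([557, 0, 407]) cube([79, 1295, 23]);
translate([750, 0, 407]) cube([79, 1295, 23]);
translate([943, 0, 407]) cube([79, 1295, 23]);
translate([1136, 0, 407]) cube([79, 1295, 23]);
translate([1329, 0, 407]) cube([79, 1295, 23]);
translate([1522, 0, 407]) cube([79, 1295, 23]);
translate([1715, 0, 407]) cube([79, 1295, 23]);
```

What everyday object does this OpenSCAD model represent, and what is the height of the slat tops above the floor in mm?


A bed frame. The slat-top height is 430 mm.

Four posts, four rails, and a row of slats — a bed frame. Slats sit on the rails at z = 215 + 192 = 407; with slat thickness 23, the top is 430 mm.


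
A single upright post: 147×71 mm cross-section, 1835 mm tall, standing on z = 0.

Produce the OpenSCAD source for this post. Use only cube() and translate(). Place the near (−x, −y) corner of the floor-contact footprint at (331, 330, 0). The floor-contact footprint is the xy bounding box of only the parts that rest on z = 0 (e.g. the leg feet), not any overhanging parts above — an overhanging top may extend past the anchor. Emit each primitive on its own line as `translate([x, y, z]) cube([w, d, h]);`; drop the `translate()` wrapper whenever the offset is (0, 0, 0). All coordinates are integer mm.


translate([331, 330, 0]) cube([147, 71, 1835]);


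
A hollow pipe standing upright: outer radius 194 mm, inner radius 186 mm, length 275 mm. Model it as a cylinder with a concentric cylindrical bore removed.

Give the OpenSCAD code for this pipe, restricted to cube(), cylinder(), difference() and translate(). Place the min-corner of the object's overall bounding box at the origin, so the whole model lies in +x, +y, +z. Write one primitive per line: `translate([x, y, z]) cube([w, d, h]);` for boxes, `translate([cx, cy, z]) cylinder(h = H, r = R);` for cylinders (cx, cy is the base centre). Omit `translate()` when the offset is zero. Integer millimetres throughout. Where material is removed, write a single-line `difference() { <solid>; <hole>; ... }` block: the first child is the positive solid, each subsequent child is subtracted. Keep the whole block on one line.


difference() { translate([194, 194, 0]) cylinder(h = 275, r = 194); translate([194, 194, 0]) cylinder(h = 275, r = 186); }


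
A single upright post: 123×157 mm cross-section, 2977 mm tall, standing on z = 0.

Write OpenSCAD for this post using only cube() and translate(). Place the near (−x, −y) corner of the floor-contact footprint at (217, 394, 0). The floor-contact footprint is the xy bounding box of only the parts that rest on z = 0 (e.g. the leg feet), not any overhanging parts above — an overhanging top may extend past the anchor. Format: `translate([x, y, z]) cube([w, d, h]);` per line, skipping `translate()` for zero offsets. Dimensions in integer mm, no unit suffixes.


translate([217, 394, 0]) cube([123, 157, 2977]);


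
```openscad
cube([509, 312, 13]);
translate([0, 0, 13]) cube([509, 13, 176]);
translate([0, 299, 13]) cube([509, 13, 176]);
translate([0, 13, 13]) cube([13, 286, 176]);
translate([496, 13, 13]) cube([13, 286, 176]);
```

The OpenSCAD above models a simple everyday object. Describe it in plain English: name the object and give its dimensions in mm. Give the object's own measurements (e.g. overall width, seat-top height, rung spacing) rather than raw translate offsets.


An open-topped rectangular box: outside dimensions 509×312×189 mm, with a uniform wall and base thickness of 13 mm. The base is a full 509×312 slab on the floor; four walls sit on top of the base. The front and back walls (the −y and +y sides) span the full width; the two side walls fit between them.


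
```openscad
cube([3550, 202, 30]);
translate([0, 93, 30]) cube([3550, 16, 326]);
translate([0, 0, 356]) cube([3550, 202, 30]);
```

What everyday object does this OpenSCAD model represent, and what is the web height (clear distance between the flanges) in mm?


An I-beam. The web height is 326 mm.

Two wide flanges with a thin centred web — an I-beam. Overall 386 mm minus two 30 mm flanges gives a web of 386 − 2·30 = 326 mm.


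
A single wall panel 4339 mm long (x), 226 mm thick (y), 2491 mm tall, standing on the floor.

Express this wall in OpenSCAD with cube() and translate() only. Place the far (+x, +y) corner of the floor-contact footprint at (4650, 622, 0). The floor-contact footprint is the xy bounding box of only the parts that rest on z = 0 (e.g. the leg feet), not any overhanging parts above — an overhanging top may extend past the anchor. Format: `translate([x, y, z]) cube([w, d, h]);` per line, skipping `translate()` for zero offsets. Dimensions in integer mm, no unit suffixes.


translate([311, 396, 0]) cube([4339, 226, 2491]);


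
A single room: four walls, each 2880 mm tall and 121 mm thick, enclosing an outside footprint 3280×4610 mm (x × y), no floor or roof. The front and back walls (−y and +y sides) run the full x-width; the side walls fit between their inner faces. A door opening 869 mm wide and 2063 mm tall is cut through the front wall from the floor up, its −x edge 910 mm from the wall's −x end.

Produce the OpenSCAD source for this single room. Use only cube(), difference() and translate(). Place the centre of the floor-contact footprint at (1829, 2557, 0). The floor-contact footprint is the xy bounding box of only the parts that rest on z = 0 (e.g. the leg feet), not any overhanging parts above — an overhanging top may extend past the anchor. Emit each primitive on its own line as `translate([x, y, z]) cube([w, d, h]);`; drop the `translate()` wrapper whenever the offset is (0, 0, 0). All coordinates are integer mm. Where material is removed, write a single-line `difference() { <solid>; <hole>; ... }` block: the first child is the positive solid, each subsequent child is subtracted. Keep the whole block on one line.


difference() { translate([189, 252, 0]) cube([3280, 121, 2880]); translate([1099, 252, 0]) cube([869, 121, 2063]); }
translate([189, 4741, 0]) cube([3280, 121, 2880]);
translate([189, 373, 0]) cube([121, 4368, 2880]);
translate([3348, 373, 0]) cube([121, 4368, 2880]);


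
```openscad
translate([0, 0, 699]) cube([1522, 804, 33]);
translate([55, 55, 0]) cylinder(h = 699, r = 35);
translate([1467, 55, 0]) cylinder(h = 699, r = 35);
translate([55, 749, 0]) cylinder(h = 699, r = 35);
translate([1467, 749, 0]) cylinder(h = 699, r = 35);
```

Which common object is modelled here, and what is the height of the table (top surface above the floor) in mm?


A table. The table height is 732 mm.

A 1522×804×33 slab sits at z = 699 on four Ø70 mm round legs — a table. The top surface is at 699 + 33 = 732 mm.


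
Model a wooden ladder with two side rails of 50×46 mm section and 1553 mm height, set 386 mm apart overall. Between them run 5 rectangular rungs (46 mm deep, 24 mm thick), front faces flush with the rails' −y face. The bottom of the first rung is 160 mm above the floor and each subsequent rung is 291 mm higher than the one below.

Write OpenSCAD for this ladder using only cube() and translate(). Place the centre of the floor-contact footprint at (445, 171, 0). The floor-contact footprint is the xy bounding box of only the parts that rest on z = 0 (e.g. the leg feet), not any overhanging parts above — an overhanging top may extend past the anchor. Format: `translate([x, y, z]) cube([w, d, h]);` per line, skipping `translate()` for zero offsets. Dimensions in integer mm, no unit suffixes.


// rung span = 386 - 2*50 = 286
// rung[k] z = 160 + k*291
translate([252, 148, 0]) cube([50, 46, 1553]);
translate([588, 148, 0]) cube([50, 46, 1553]);
translate([302, 148, 160]) cube([286, 46, 24]);
translate([302, 148, 451]) cube([286, 46, 24]);
translate([302, 148, 742]) cube([286, 46, 24]);
translate([302, 148, 1033]) cube([286, 46, 24]);
translate([302, 148, 1324]) cube([286, 46, 24]);


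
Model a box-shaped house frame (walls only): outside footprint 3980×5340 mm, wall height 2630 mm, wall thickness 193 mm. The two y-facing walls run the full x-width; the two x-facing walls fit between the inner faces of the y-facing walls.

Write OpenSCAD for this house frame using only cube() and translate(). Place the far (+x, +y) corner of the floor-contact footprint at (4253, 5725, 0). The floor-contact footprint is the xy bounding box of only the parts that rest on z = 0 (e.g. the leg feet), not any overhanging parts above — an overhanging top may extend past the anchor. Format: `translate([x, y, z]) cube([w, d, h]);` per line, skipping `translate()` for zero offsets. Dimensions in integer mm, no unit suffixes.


translate([273, 385, 0]) cube([3980, 193, 2630]);
translate([273, 5532, 0]) cube([3980, 193, 2630]);
translate([273, 578, 0]) cube([193, 4954, 2630]);
translate([4060, 578, 0]) cube([193, 4954, 2630]);


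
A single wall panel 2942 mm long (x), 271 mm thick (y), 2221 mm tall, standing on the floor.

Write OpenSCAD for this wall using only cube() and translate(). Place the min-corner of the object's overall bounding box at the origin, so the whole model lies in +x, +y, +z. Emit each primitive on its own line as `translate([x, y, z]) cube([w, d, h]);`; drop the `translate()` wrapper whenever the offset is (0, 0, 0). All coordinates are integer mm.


cube([2942, 271, 2221]);


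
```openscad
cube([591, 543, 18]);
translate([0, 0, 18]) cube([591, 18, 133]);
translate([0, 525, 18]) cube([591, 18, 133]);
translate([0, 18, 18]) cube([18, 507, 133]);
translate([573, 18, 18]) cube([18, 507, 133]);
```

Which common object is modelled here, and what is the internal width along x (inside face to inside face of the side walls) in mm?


An open box. The internal width is 555 mm.

A 591×543 base slab with four walls standing on it — an open box. The base is 591 mm wide and the walls are 18 mm thick, so the internal width is 591 − 2 × 18 = 555 mm.


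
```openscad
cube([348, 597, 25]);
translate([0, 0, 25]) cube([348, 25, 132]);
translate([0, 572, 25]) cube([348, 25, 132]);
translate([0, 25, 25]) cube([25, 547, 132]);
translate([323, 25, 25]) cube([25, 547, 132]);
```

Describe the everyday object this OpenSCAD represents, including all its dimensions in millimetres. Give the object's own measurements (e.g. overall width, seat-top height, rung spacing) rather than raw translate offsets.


An open-topped rectangular box: outside dimensions 348×597×157 mm, with a uniform wall and base thickness of 25 mm. The base is a full 348×597 slab on the floor; four walls sit on top of the base. The front and back walls (the −y and +y sides) span the full width; the two side walls fit between them.


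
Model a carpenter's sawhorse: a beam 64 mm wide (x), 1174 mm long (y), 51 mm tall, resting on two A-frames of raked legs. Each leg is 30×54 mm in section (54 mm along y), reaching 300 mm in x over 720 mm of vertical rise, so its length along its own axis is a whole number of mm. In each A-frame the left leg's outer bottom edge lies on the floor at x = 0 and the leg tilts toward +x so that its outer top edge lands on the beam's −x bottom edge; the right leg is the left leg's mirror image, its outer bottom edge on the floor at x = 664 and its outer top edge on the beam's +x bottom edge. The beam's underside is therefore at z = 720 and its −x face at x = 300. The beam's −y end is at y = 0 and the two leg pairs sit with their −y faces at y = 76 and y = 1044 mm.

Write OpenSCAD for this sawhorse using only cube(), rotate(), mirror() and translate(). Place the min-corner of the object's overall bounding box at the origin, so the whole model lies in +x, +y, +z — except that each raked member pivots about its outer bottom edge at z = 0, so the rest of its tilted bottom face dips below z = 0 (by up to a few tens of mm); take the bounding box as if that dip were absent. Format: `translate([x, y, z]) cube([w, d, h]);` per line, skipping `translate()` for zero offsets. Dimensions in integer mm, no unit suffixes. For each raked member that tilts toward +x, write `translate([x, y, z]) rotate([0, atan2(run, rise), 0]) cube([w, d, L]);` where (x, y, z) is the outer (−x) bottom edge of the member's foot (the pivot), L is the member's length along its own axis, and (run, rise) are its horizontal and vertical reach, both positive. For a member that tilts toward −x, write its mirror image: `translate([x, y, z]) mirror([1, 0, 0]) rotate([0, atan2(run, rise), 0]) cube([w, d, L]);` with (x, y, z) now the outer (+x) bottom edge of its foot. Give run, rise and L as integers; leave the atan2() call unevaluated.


translate([300, 0, 720]) cube([64, 1174, 51]);
translate([0, 76, 0]) rotate([0, atan2(300, 720), 0]) cube([30, 54, 780]);
translate([664, 76, 0]) mirror([1, 0, 0]) rotate([0, atan2(300, 720), 0]) cube([30, 54, 780]);
translate([0, 1044, 0]) rotate([0, atan2(300, 720), 0]) cube([30, 54, 780]);
translate([664, 1044, 0]) mirror([1, 0, 0]) rotate([0, atan2(300, 720), 0]) cube([30, 54, 780]);


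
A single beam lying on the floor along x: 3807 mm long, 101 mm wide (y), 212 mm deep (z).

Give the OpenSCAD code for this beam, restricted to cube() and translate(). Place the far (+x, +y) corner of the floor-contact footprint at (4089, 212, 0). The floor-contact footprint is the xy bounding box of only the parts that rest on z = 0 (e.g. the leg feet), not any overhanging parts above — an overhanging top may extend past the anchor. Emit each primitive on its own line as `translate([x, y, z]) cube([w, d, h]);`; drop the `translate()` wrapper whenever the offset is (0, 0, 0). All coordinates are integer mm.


translate([282, 111, 0]) cube([3807, 101, 212]);


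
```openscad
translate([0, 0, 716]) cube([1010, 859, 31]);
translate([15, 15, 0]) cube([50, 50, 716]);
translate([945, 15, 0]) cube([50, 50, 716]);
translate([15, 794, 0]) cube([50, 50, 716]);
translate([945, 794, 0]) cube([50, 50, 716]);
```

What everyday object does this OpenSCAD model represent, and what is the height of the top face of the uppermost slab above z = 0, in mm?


A table. The table height is 747 mm.

A 1010×859×31 slab sits at z = 716 on four 50 mm square posts — a table. The top surface is at 716 + 31 = 747 mm.


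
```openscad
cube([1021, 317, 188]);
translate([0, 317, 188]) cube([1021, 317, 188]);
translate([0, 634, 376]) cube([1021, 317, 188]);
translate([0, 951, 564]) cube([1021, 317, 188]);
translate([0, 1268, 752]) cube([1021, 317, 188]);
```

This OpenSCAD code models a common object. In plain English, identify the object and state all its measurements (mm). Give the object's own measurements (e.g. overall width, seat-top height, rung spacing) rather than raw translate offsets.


A straight staircase of 5 solid steps. Each step is 1021 mm wide (x), 317 mm deep (y, the going) and 188 mm tall (the rise). The first step rests on the floor; each subsequent step sits one going further in +y and one rise higher in +z, directly behind and above the previous step with no overlap.


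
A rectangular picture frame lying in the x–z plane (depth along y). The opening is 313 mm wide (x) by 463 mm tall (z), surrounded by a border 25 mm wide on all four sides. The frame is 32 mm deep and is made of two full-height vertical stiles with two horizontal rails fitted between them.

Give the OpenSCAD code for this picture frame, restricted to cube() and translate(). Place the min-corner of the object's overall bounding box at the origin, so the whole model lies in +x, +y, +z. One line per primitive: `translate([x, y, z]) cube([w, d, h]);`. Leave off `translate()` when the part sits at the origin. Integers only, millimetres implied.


cube([25, 32, 513]);
translate([338, 0, 0]) cube([25, 32, 513]);
translate([25, 0, 0]) cube([313, 32, 25]);
translate([25, 0, 488]) cube([313, 32, 25]);


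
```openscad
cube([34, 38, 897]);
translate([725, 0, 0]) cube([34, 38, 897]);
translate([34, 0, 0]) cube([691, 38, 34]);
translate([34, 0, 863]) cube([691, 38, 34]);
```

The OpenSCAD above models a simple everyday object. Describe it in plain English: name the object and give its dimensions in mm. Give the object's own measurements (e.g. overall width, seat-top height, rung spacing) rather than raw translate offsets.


A rectangular picture frame lying in the x–z plane (depth along y). The opening is 691 mm wide (x) by 829 mm tall (z), surrounded by a border 34 mm wide on all four sides. The frame is 38 mm deep and is made of two full-height vertical stiles with two horizontal rails fitted between them.


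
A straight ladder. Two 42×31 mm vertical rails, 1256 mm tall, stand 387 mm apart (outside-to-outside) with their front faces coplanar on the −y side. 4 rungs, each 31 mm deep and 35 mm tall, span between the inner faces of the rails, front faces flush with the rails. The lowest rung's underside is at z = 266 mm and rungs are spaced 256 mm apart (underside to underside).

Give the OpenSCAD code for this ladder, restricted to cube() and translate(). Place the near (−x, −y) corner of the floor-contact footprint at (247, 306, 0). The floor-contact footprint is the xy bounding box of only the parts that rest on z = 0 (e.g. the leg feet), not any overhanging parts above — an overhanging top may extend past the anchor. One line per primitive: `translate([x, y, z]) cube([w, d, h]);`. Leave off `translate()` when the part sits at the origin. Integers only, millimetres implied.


// rung span = 387 - 2*42 = 303
// rung[k] z = 266 + k*256
translate([247, 306, 0]) cube([42, 31, 1256]);
translate([592, 306, 0]) cube([42, 31, 1256]);
translate([289, 306, 266]) cube([303, 31, 35]);
translate([289, 306, 522]) cube([303, 31, 35]);
translate([289, 306, 778]) cube([303, 31, 35]);
translate([289, 306, 1034]) cube([303, 31, 35]);


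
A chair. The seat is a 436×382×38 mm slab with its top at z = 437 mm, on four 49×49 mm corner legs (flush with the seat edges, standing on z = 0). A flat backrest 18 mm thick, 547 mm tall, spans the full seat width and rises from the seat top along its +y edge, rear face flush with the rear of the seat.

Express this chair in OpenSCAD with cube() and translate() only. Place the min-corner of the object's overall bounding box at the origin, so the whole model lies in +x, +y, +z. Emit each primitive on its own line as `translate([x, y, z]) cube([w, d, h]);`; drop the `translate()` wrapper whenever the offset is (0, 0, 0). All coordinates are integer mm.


// leg_h = 437 - 38 = 399
translate([0, 0, 399]) cube([436, 382, 38]);
cube([49, 49, 399]);
translate([387, 0, 0]) cube([49, 49, 399]);
translate([0, 333, 0]) cube([49, 49, 399]);
translate([387, 333, 0]) cube([49, 49, 399]);
translate([0, 364, 437]) cube([436, 18, 547]);


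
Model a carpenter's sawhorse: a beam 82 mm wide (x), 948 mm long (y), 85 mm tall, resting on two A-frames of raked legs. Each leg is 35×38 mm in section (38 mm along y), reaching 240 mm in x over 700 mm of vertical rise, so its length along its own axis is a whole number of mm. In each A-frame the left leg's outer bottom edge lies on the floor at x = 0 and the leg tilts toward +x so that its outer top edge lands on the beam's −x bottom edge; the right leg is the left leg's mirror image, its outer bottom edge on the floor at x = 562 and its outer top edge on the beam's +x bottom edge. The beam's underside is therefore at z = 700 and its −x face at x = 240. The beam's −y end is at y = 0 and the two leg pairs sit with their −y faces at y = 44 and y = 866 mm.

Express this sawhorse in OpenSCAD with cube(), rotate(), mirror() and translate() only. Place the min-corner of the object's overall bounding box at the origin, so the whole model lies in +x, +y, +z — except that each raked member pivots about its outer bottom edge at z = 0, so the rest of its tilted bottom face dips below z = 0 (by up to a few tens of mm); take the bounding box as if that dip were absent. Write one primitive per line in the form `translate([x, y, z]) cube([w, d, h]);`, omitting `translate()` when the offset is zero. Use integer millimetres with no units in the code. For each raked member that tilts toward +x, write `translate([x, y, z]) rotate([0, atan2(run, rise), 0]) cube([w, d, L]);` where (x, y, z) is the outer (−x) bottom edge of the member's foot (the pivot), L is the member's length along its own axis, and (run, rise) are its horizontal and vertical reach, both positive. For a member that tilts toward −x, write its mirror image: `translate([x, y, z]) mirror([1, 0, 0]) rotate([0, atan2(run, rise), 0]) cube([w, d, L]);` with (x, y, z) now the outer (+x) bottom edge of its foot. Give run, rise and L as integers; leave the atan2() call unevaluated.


translate([240, 0, 700]) cube([82, 948, 85]);
translate([0, 44, 0]) rotate([0, atan2(240, 700), 0]) cube([35, 38, 740]);
translate([562, 44, 0]) mirror([1, 0, 0]) rotate([0, atan2(240, 700), 0]) cube([35, 38, 740]);
translate([0, 866, 0]) rotate([0, atan2(240, 700), 0]) cube([35, 38, 740]);
translate([562, 866, 0]) mirror([1, 0, 0]) rotate([0, atan2(240, 700), 0]) cube([35, 38, 740]);


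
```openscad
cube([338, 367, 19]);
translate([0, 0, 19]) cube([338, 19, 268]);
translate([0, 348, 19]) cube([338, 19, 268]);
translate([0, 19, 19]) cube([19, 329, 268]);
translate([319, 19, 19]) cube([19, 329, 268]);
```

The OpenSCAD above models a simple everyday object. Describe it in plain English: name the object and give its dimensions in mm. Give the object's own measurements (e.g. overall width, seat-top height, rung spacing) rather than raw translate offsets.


An open-topped rectangular box: outside dimensions 338×367×287 mm, with a uniform wall and base thickness of 19 mm. The base is a full 338×367 slab on the floor; four walls sit on top of the base. The front and back walls (the −y and +y sides) span the full width; the two side walls fit between them.


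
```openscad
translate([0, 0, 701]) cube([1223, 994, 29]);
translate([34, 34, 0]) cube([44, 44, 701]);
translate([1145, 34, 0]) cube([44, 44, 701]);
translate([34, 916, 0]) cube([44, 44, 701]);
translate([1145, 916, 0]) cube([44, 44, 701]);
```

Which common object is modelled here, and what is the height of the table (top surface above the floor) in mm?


A table. The table height is 730 mm.

A 1223×994×29 slab sits at z = 701 on four 44 mm square posts — a table. The top surface is at 701 + 29 = 730 mm.


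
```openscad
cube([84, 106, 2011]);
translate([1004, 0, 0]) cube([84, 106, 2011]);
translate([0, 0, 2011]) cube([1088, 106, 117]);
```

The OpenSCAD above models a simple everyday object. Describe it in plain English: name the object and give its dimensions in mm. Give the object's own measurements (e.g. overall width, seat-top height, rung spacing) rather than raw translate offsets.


A door frame. The clear opening is 920 mm wide and 2011 mm high. Two 84 mm wide jambs, 106 mm deep, stand either side of the opening from the floor to the top of the opening. A 117 mm thick head sits across the top of both jambs, spanning the full outside width of the frame.


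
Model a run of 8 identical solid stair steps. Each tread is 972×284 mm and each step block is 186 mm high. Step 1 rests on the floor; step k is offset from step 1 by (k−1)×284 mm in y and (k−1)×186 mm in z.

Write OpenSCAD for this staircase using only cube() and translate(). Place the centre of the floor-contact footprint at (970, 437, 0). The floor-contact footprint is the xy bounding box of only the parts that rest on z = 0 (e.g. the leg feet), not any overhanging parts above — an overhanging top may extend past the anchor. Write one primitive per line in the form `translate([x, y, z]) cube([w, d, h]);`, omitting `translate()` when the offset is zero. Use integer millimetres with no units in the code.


translate([484, 295, 0]) cube([972, 284, 186]);
translate([484, 579, 186]) cube([972, 284, 186]);
translate([484, 863, 372]) cube([972, 284, 186]);
translate([484, 1147, 558]) cube([972, 284, 186]);
translate([484, 1431, 744]) cube([972, 284, 186]);
translate([484, 1715, 930]) cube([972, 284, 186]);
translate([484, 1999, 1116]) cube([972, 284, 186]);
translate([484, 2283, 1302]) cube([972, 284, 186]);
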